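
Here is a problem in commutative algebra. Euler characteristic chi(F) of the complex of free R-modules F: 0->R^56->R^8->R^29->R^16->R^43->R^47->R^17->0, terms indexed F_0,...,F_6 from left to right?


chi = sum (-1)^i * rank:
(-1)^0*56=56
(-1)^1*8=-8
(-1)^2*29=29
(-1)^3*16=-16
(-1)^4*43=43
(-1)^5*47=-47
(-1)^6*17=17
chi=74


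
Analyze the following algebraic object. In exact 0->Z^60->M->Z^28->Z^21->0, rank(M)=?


Alt sum=0:
(-1)^0*60 + (-1)^1*? + (-1)^2*28 + (-1)^3*21=0
rank(M)=67


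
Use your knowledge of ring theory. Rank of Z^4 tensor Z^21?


rank(M(x)N) = rank(M)*rank(N)
4*21 = 84


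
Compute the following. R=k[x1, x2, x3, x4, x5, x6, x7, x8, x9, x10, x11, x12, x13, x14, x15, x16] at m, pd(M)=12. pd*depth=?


pd+depth=16
depth=16-12=4
pd*depth=12*4=48


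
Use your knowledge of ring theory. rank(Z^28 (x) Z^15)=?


rank(M(x)N) = rank(M)*rank(N)
28*15 = 420


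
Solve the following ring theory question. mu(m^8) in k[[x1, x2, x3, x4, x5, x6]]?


C(n+d-1,d)=C(13,8)=1287


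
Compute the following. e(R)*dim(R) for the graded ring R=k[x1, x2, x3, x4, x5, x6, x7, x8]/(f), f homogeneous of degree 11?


e(R)=deg(f)=11, dim(R)=8-1=7
e*dim=11*7=77


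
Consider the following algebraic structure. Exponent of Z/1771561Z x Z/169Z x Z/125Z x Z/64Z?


Exponent = lcm of the cyclic orders; pairwise coprime => product.
11^6*13^2*5^3*2^6=1771561*169*125*64=2395150472000


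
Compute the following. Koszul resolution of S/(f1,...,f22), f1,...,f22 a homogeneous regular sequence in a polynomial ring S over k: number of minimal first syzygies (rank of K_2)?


Regular sequence => Koszul complex is the minimal free resolution.
Syz_1 minimally generated by Koszul relations f_i*e_j - f_j*e_i (i<j): mu(Syz_1) = beta_2 = C(m,2) = m(m-1)/2
m=22
22*21/2 = 231


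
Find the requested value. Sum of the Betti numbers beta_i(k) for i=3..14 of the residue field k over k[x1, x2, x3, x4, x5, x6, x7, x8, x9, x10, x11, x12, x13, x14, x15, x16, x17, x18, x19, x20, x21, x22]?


Koszul resolution: beta_i(k)=C(n,i), n=22
C(22,3)=1540, C(22,4)=7315, C(22,5)=26334, C(22,6)=74613, C(22,7)=170544, C(22,8)=319770, C(22,9)=497420, C(22,10)=646646, C(22,11)=705432, C(22,12)=646646, C(22,13)=497420, C(22,14)=319770
Sum=3913450


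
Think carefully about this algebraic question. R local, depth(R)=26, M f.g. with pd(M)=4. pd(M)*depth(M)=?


pd+depth=26
depth=26-4=22
pd*depth=4*22=88


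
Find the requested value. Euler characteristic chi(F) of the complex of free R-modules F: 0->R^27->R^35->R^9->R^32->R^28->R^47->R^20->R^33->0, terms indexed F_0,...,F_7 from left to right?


chi = sum (-1)^i * rank:
(-1)^0*27=27
(-1)^1*35=-35
(-1)^2*9=9
(-1)^3*32=-32
(-1)^4*28=28
(-1)^5*47=-47
(-1)^6*20=20
(-1)^7*33=-33
chi=-63


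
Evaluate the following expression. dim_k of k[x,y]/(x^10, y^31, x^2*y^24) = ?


k[x,y]/I, I = (x^10, y^31, x^2*y^24)
Rect: 10x31=310. Corner: (10-2)x(31-24)=56.
dim = 310-56 = 254


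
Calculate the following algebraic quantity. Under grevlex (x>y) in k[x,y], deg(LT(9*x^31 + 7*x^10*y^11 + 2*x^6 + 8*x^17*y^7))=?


LT: 9*x^31
deg_x=31, deg_y=0
Total=31+0=31


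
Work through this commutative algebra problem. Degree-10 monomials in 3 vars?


C(d+n-1,n-1)=C(12,2)=66


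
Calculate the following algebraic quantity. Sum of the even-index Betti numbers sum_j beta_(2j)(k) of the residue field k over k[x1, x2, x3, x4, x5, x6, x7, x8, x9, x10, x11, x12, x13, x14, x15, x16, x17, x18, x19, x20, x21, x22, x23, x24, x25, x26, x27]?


Koszul resolution: beta_i(k)=C(n,i), n=27
sum_even C(27,i) = 2^(n-1) = 2^26 = 67108864


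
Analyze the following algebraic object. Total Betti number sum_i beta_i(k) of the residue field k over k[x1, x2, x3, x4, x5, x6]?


Koszul resolution: beta_i(k)=C(n,i), n=6
sum_i C(6,i) = 2^6 = 64


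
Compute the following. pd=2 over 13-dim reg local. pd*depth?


pd+depth=13
depth=13-2=11
pd*depth=2*11=22


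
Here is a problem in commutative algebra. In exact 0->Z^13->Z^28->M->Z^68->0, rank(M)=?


Alt sum=0:
(-1)^0*13 + (-1)^1*28 + (-1)^2*? + (-1)^3*68=0
rank(M)=83


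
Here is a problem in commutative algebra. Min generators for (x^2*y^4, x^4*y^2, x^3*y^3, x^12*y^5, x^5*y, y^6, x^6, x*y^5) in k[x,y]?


Remove redundant (divisible by others).
x^12*y^5 redundant.
Min: x^6, x^5*y, x^4*y^2, x^3*y^3, x^2*y^4, x*y^5, y^6
Count=7


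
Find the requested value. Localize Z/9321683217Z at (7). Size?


7-primary part: 9321683217=7^10*33
Size=7^10=282475249


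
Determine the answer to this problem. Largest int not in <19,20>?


gcd(19,20)=1 => F=ab-a-b=19*20-19-20=380-39=341


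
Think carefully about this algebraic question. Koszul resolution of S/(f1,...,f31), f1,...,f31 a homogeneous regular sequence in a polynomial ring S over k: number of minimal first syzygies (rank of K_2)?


Regular sequence => Koszul complex is the minimal free resolution.
Syz_1 minimally generated by Koszul relations f_i*e_j - f_j*e_i (i<j): mu(Syz_1) = beta_2 = C(m,2) = m(m-1)/2
m=31
31*30/2 = 465


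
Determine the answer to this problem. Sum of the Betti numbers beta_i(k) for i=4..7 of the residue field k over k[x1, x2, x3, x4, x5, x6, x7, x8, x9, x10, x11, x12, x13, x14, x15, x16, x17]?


Koszul resolution: beta_i(k)=C(n,i), n=17
C(17,4)=2380, C(17,5)=6188, C(17,6)=12376, C(17,7)=19448
Sum=40392


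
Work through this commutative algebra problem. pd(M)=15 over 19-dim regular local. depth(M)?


pd+depth=depth(R)=19
depth=19-15=4


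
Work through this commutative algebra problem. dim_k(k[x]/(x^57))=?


Basis: 1,x,...,x^56
dim=57


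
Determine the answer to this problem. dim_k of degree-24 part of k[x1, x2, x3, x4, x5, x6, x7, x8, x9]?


C(d+n-1,n-1)=C(32,8)=10518300


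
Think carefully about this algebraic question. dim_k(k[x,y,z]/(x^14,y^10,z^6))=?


Basis: x^iy^jz^k, i<14,j<10,k<6
14*10*6=840


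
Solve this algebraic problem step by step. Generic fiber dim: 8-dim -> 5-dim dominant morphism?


dim(fiber)=dim(X)-dim(Y)=8-5=3


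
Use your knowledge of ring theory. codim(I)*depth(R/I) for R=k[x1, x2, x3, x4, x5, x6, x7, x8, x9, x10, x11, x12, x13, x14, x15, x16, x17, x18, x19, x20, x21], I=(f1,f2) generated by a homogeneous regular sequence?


codim=2, depth=dim(R/I)=21-2=19
Product=2*19=38


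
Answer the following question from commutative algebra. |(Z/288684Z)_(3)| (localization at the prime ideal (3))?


3-primary part: 288684=3^8*44
Size=3^8=6561


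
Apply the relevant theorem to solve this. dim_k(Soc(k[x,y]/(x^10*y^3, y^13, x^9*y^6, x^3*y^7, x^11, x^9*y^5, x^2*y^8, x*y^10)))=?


Socle = ann(m) = span of standard monomials u with x*u, y*u in I (staircase corners).
Redundant generators: x^9*y^6
Minimal generators: x^11, x^10*y^3, x^9*y^5, x^3*y^7, x^2*y^8, x*y^10, y^13
Corners: y^12, xy^9, x^2y^7, x^8y^6, x^9y^4, x^10y^2
Socle dim=6


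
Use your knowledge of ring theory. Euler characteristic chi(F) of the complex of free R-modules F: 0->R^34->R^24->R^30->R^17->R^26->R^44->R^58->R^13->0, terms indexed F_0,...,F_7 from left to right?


chi = sum (-1)^i * rank:
(-1)^0*34=34
(-1)^1*24=-24
(-1)^2*30=30
(-1)^3*17=-17
(-1)^4*26=26
(-1)^5*44=-44
(-1)^6*58=58
(-1)^7*13=-13
chi=50


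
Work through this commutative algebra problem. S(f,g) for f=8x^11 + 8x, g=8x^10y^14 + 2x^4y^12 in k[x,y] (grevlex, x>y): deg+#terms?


LT(f)=8x^11, LT(g)=8x^10y^14
lcm(LM)=x^11y^14
S(f,g) (scaled by 64 to clear denominators) = 8y^14*f - 8x*g = -16x^5y^12 + 64xy^14
2 terms, deg 17.
17+2=19


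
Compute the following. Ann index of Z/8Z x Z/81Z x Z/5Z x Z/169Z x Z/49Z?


Exponent = lcm of the cyclic orders; pairwise coprime => product.
2^3*3^4*5^1*13^2*7^2=8*81*5*169*49=26830440


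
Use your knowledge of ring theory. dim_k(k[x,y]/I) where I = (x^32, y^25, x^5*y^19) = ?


k[x,y]/I, I = (x^32, y^25, x^5*y^19)
Rect: 32x25=800. Corner: (32-5)x(25-19)=162.
dim = 800-162 = 638


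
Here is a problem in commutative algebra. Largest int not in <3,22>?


gcd(3,22)=1 => F=ab-a-b=3*22-3-22=66-25=41


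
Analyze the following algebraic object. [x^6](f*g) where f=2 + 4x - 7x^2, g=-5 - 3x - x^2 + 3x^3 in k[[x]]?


[x^6] = sum a_i*b_j, i+j=6
Sum=0


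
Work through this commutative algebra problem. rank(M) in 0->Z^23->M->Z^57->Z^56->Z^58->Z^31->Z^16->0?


Alt sum=0:
(-1)^0*23 + (-1)^1*? + (-1)^2*57 + (-1)^3*56 + (-1)^4*58 + (-1)^5*31 + (-1)^6*16=0
rank(M)=67


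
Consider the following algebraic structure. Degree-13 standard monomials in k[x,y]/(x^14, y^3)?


k[x,y], I = (x^14, y^3), d = 13
Need i < 14 and d-i < 3.
Range: 11 <= i <= 13.
H(13) = 3


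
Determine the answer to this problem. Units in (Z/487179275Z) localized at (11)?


Local ring = Z/19487171Z.
phi(19487171) = 11^6*(11-1) = 17715610


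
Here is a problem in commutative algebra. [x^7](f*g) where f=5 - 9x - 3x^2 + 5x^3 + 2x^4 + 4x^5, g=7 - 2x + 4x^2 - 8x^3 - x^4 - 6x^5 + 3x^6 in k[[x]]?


[x^7] = sum a_i*b_j, i+j=7
  -9*3=-27
  -3*-6=18
  5*-1=-5
  2*-8=-16
  4*4=16
Sum=-14


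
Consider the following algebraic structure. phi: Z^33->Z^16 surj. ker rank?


rank(ker) = 33-16 = 17


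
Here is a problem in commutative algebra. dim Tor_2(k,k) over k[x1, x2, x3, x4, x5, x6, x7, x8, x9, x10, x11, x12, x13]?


Koszul: C(n,i)=C(13,2)=78


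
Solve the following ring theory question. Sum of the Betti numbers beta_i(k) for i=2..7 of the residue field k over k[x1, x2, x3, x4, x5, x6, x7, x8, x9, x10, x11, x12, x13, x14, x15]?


Koszul resolution: beta_i(k)=C(n,i), n=15
C(15,2)=105, C(15,3)=455, C(15,4)=1365, C(15,5)=3003, C(15,6)=5005, C(15,7)=6435
Sum=16368


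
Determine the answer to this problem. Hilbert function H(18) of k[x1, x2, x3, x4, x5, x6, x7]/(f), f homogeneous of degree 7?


C(24,6)-C(17,6)=134596-12376=122220


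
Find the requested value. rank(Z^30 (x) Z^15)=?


rank(M(x)N) = rank(M)*rank(N)
30*15 = 450


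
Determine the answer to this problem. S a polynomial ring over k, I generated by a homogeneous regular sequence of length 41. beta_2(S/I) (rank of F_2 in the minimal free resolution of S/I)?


Regular sequence => Koszul complex is the minimal free resolution.
Syz_1 minimally generated by Koszul relations f_i*e_j - f_j*e_i (i<j): mu(Syz_1) = beta_2 = C(m,2) = m(m-1)/2
m=41
41*40/2 = 820


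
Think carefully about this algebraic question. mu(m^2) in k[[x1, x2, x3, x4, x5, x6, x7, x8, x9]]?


C(n+d-1,d)=C(10,2)=45


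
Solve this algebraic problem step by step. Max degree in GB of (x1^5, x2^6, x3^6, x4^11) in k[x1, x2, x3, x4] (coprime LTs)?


Pure powers, coprime LTs => already GB.
Degrees: 5, 6, 6, 11
Max=11


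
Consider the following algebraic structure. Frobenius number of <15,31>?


gcd(15,31)=1 => F=ab-a-b=15*31-15-31=465-46=419


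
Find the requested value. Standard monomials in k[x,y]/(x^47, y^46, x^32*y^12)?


k[x,y]/I, I = (x^47, y^46, x^32*y^12)
Rect: 47x46=2162. Corner: (47-32)x(46-12)=510.
dim = 2162-510 = 1652


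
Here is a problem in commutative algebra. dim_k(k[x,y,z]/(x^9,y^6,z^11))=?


Basis: x^iy^jz^k, i<9,j<6,k<11
9*6*11=594


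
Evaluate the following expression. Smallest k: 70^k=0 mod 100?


70^k mod 100:
k=1: 70
k=2: 0
First zero at k = 2


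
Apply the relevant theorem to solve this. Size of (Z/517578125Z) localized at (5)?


5-primary part: 517578125=5^10*53
Size=5^10=9765625


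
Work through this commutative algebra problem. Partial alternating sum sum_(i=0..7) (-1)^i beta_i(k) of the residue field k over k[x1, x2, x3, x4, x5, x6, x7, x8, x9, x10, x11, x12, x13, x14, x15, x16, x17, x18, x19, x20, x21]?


Koszul resolution: beta_i(k)=C(n,i), n=21
sum_(i=0..p) (-1)^i C(n,i) = (-1)^p C(n-1,p)
(-1)^7*C(20,7) = (-1)^7*77520 = -77520


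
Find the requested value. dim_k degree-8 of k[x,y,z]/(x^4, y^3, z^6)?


Need i<4, j<3, k<6 with i+j+k=8.
For each i, j ranges over max(0,8-i-5)..min(2,8-i):
  i=0: j in [3,2] -> 0
  i=1: j in [2,2] -> 1
  i=2: j in [1,2] -> 2
  i=3: j in [0,2] -> 3
H(8) = 0+1+2+3 = 6


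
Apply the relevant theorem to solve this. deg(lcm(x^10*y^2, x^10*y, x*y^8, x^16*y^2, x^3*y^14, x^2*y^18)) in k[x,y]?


lcm = componentwise max:
x: max(10,10,1,16,3,2)=16
y: max(2,1,8,2,14,18)=18
Total=16+18=34


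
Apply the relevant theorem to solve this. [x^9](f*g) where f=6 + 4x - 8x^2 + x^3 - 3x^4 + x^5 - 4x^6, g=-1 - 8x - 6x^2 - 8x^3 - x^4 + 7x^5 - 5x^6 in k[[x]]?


[x^9] = sum a_i*b_j, i+j=9
  1*-5=-5
  -3*7=-21
  1*-1=-1
  -4*-8=32
Sum=5


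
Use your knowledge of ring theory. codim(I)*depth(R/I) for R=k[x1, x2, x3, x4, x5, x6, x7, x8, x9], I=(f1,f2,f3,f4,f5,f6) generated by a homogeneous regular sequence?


codim=6, depth=dim(R/I)=9-6=3
Product=6*3=18


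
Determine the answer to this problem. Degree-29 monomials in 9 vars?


C(d+n-1,n-1)=C(37,8)=38608020


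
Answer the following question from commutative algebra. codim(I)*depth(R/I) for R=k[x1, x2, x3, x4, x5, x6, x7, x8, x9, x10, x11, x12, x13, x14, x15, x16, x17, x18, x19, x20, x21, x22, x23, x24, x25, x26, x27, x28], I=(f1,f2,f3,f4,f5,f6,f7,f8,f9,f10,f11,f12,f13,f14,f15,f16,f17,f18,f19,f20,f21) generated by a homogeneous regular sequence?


codim=21, depth=dim(R/I)=28-21=7
Product=21*7=147


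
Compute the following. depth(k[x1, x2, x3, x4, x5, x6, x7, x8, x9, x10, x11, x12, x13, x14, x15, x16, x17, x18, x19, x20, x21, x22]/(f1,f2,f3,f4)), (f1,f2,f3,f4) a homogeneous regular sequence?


depth(R)=22
depth(R/I)=22-4=18


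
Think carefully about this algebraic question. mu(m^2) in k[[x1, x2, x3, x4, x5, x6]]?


C(n+d-1,d)=C(7,2)=21


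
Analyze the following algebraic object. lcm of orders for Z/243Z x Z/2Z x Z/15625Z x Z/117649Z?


Exponent = lcm of the cyclic orders; pairwise coprime => product.
3^5*2^1*5^6*7^6=243*2*15625*117649=893397093750


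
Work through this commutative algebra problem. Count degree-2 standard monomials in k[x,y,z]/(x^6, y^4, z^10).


Need i<6, j<4, k<10 with i+j+k=2.
For each i, j ranges over max(0,2-i-9)..min(3,2-i):
  i=0: j in [0,2] -> 3
  i=1: j in [0,1] -> 2
  i=2: j in [0,0] -> 1
H(2) = 3+2+1 = 6


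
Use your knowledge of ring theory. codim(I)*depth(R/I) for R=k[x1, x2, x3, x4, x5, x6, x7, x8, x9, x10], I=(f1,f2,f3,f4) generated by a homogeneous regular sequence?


codim=4, depth=dim(R/I)=10-4=6
Product=4*6=24


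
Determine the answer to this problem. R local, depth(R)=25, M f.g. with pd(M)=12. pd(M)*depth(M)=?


pd+depth=25
depth=25-12=13
pd*depth=12*13=156


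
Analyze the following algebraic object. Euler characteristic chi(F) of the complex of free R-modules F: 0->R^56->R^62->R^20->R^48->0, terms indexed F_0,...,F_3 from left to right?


chi = sum (-1)^i * rank:
(-1)^0*56=56
(-1)^1*62=-62
(-1)^2*20=20
(-1)^3*48=-48
chi=-34


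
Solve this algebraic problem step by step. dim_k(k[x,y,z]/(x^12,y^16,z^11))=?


Basis: x^iy^jz^k, i<12,j<16,k<11
12*16*11=2112


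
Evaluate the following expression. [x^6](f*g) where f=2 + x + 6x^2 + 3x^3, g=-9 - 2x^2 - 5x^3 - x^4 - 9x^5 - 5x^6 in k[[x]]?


[x^6] = sum a_i*b_j, i+j=6
  2*-5=-10
  1*-9=-9
  6*-1=-6
  3*-5=-15
Sum=-40


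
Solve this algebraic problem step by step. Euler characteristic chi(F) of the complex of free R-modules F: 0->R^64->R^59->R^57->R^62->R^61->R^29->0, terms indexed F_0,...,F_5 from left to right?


chi = sum (-1)^i * rank:
(-1)^0*64=64
(-1)^1*59=-59
(-1)^2*57=57
(-1)^3*62=-62
(-1)^4*61=61
(-1)^5*29=-29
chi=32


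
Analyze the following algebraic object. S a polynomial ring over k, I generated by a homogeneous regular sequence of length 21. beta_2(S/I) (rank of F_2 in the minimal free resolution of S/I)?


Regular sequence => Koszul complex is the minimal free resolution.
Syz_1 minimally generated by Koszul relations f_i*e_j - f_j*e_i (i<j): mu(Syz_1) = beta_2 = C(m,2) = m(m-1)/2
m=21
21*20/2 = 210


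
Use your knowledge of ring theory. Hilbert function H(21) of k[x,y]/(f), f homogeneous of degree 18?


H(t)=d for t>=d-1.
d=18, t=21
H(21)=18


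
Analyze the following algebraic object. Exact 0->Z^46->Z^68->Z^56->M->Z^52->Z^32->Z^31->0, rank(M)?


Alt sum=0:
(-1)^0*46 + (-1)^1*68 + (-1)^2*56 + (-1)^3*? + (-1)^4*52 + (-1)^5*32 + (-1)^6*31=0
rank(M)=85


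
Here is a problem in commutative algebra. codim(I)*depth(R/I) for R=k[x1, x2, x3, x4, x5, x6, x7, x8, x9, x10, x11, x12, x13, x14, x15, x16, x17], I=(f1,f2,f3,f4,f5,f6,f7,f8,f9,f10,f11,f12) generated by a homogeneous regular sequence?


codim=12, depth=dim(R/I)=17-12=5
Product=12*5=60


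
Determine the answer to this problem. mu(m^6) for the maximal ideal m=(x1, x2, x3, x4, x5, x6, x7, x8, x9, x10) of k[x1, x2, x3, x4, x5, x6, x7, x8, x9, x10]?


Graded Nakayama: mu(m^d) = dim_k (m^d/m^(d+1)) = #degree-6 monomials in 10 vars
C(n+d-1,d)=C(15,6)=5005


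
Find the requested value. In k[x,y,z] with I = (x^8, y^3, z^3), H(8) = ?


Need i<8, j<3, k<3 with i+j+k=8.
For each i, j ranges over max(0,8-i-2)..min(2,8-i):
  i=0: j in [6,2] -> 0
  i=1: j in [5,2] -> 0
  i=2: j in [4,2] -> 0
  i=3: j in [3,2] -> 0
  i=4: j in [2,2] -> 1
  i=5: j in [1,2] -> 2
  i=6: j in [0,2] -> 3
  i=7: j in [0,1] -> 2
H(8) = 0+0+0+0+1+2+3+2 = 8


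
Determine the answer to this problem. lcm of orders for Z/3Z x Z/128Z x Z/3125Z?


Exponent = lcm of the cyclic orders; pairwise coprime => product.
3^1*2^7*5^5=3*128*3125=1200000


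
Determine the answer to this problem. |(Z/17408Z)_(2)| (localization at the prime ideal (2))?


2-primary part: 17408=2^10*17
Size=2^10=1024


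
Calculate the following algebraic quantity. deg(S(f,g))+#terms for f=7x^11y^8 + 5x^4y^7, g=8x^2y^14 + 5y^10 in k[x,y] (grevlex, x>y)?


LT(f)=7x^11y^8, LT(g)=8x^2y^14
lcm(LM)=x^11y^14
S(f,g) (scaled by 56 to clear denominators) = 8y^6*f - 7x^9*g = -35x^9y^10 + 40x^4y^13
2 terms, deg 19.
19+2=21


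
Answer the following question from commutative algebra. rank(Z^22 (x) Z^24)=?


rank(M(x)N) = rank(M)*rank(N)
22*24 = 528


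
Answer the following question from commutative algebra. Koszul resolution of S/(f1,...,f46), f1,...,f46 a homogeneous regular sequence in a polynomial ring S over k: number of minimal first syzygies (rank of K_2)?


Regular sequence => Koszul complex is the minimal free resolution.
Syz_1 minimally generated by Koszul relations f_i*e_j - f_j*e_i (i<j): mu(Syz_1) = beta_2 = C(m,2) = m(m-1)/2
m=46
46*45/2 = 1035


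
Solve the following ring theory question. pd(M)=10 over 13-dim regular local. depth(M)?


pd+depth=depth(R)=13
depth=13-10=3


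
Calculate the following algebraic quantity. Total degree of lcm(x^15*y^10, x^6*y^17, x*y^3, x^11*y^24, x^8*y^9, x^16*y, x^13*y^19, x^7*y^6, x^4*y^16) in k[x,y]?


lcm = componentwise max:
x: max(15,6,1,11,8,16,13,7,4)=16
y: max(10,17,3,24,9,1,19,6,16)=24
Total=16+24=40


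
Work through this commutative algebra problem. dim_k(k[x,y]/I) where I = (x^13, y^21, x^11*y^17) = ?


k[x,y]/I, I = (x^13, y^21, x^11*y^17)
Rect: 13x21=273. Corner: (13-11)x(21-17)=8.
dim = 273-8 = 265


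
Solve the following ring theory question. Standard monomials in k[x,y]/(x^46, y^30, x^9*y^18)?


k[x,y]/I, I = (x^46, y^30, x^9*y^18)
Rect: 46x30=1380. Corner: (46-9)x(30-18)=444.
dim = 1380-444 = 936


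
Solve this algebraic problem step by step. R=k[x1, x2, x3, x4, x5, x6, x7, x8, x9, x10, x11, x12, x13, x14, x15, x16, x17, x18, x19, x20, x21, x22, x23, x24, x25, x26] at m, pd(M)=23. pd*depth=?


pd+depth=26
depth=26-23=3
pd*depth=23*3=69


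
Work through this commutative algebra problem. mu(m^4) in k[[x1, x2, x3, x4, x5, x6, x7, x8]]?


C(n+d-1,d)=C(11,4)=330


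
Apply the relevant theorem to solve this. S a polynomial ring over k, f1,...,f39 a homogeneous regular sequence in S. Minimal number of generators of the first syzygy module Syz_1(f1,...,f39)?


Regular sequence => Koszul complex is the minimal free resolution.
Syz_1 minimally generated by Koszul relations f_i*e_j - f_j*e_i (i<j): mu(Syz_1) = beta_2 = C(m,2) = m(m-1)/2
m=39
39*38/2 = 741


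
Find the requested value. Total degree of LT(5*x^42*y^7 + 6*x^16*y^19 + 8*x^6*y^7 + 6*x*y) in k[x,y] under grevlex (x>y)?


LT: 5*x^42*y^7
deg_x=42, deg_y=7
Total=42+7=49


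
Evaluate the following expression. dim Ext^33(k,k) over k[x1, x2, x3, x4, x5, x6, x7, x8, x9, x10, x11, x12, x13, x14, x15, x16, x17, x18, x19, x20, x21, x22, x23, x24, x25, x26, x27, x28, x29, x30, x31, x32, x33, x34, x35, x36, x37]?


C(n,i)=C(37,33)=66045


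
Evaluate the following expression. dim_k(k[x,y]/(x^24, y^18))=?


Basis: x^i*y^j, i<24, j<18
24*18=432


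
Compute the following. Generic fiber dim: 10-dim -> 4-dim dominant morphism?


dim(fiber)=dim(X)-dim(Y)=10-4=6


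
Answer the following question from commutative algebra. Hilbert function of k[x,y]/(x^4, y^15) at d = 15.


k[x,y], I = (x^4, y^15), d = 15
Need i < 4 and d-i < 15.
Range: 1 <= i <= 3.
H(15) = 3


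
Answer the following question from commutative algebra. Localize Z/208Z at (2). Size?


2-primary part: 208=2^4*13
Size=2^4=16


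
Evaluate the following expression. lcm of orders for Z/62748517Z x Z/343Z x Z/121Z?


Exponent = lcm of the cyclic orders; pairwise coprime => product.
13^7*7^3*11^2=62748517*343*121=2604251701051


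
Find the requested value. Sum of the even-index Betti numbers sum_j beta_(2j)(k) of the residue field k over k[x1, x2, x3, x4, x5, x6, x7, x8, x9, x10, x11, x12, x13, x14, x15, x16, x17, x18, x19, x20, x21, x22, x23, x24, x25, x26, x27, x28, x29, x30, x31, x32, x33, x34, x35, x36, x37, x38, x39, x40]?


Koszul resolution: beta_i(k)=C(n,i), n=40
sum_even C(40,i) = 2^(n-1) = 2^39 = 549755813888


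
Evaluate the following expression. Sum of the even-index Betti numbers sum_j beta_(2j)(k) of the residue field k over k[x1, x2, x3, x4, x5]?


Koszul resolution: beta_i(k)=C(n,i), n=5
sum_even C(5,i) = 2^(n-1) = 2^4 = 16


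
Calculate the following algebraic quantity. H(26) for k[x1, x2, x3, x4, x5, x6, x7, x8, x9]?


C(d+n-1,n-1)=C(34,8)=18156204


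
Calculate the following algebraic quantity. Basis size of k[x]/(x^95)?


Basis: 1,x,...,x^94
dim=95


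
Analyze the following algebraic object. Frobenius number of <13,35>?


gcd(13,35)=1 => F=ab-a-b=13*35-13-35=455-48=407


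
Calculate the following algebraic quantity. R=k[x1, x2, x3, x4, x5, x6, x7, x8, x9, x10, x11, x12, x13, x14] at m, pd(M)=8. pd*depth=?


pd+depth=14
depth=14-8=6
pd*depth=8*6=48


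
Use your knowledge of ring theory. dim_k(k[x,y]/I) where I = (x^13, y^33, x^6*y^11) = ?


k[x,y]/I, I = (x^13, y^33, x^6*y^11)
Rect: 13x33=429. Corner: (13-6)x(33-11)=154.
dim = 429-154 = 275


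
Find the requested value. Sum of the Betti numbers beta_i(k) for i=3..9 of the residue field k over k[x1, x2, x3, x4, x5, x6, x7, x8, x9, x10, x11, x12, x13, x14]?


Koszul resolution: beta_i(k)=C(n,i), n=14
C(14,3)=364, C(14,4)=1001, C(14,5)=2002, C(14,6)=3003, C(14,7)=3432, C(14,8)=3003, C(14,9)=2002
Sum=14807


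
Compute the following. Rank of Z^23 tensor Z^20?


rank(M(x)N) = rank(M)*rank(N)
23*20 = 460


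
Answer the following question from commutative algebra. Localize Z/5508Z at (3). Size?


3-primary part: 5508=3^4*68
Size=3^4=81


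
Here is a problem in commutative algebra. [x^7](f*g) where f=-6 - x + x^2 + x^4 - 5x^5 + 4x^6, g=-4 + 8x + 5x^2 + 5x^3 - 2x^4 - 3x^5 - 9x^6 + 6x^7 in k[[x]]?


[x^7] = sum a_i*b_j, i+j=7
  -6*6=-36
  -1*-9=9
  1*-3=-3
  1*5=5
  -5*5=-25
  4*8=32
Sum=-18


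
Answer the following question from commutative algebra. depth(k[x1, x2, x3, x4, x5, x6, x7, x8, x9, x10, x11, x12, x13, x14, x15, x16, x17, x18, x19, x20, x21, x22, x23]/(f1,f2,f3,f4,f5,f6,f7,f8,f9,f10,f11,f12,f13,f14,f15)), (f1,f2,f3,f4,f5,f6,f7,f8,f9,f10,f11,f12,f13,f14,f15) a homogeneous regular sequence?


depth(R)=23
depth(R/I)=23-15=8


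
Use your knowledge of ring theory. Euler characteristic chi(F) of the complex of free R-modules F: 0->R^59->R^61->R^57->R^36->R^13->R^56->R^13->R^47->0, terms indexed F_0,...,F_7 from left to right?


chi = sum (-1)^i * rank:
(-1)^0*59=59
(-1)^1*61=-61
(-1)^2*57=57
(-1)^3*36=-36
(-1)^4*13=13
(-1)^5*56=-56
(-1)^6*13=13
(-1)^7*47=-47
chi=-58


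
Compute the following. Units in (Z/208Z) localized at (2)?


Local ring = Z/16Z.
phi(16) = 2^3*(2-1) = 8


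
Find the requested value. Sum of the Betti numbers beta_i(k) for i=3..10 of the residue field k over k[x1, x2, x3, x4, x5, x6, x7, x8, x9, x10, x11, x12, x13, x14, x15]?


Koszul resolution: beta_i(k)=C(n,i), n=15
C(15,3)=455, C(15,4)=1365, C(15,5)=3003, C(15,6)=5005, C(15,7)=6435, C(15,8)=6435, C(15,9)=5005, C(15,10)=3003
Sum=30706


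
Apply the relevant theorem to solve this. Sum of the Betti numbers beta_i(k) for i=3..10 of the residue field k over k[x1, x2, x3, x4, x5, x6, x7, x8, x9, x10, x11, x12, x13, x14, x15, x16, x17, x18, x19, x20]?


Koszul resolution: beta_i(k)=C(n,i), n=20
C(20,3)=1140, C(20,4)=4845, C(20,5)=15504, C(20,6)=38760, C(20,7)=77520, C(20,8)=125970, C(20,9)=167960, C(20,10)=184756
Sum=616455


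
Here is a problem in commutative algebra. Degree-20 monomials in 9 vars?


C(d+n-1,n-1)=C(28,8)=3108105


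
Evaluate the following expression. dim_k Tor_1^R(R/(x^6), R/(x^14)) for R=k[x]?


Tor_1(R/I,R/J)=(I cap J)/IJ=(x^14)/(x^20)
dim=20-14=min(6,14)=6


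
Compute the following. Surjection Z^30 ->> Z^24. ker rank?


rank(ker) = 30-24 = 6


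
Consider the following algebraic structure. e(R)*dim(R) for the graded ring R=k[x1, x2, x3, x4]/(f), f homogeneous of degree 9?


e(R)=deg(f)=9, dim(R)=4-1=3
e*dim=9*3=27


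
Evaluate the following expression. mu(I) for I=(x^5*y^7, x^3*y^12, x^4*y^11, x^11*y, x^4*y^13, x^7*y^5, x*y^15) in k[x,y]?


Remove redundant (divisible by others).
x^4*y^13 redundant.
Min: x^11*y, x^7*y^5, x^5*y^7, x^4*y^11, x^3*y^12, x*y^15
Count=6


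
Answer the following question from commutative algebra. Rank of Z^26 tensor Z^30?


rank(M(x)N) = rank(M)*rank(N)
26*30 = 780


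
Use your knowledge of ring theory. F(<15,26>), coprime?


gcd(15,26)=1 => F=ab-a-b=15*26-15-26=390-41=349


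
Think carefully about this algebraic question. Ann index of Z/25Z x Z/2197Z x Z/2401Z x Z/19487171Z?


Exponent = lcm of the cyclic orders; pairwise coprime => product.
5^2*13^3*7^4*11^7=25*2197*2401*19487171=2569869214087175


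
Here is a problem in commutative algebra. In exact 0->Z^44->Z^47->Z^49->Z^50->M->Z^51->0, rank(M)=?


Alt sum=0:
(-1)^0*44 + (-1)^1*47 + (-1)^2*49 + (-1)^3*50 + (-1)^4*? + (-1)^5*51=0
rank(M)=55


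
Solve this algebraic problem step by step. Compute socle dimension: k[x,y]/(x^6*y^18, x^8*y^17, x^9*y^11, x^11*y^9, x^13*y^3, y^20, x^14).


Socle = ann(m) = span of standard monomials u with x*u, y*u in I (staircase corners).
Minimal generators: x^14, x^13*y^3, x^11*y^9, x^9*y^11, x^8*y^17, x^6*y^18, y^20
Corners: x^5y^19, x^7y^17, x^8y^16, x^10y^10, x^12y^8, x^13y^2
Socle dim=6


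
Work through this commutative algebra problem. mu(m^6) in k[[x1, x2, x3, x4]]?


C(n+d-1,d)=C(9,6)=84


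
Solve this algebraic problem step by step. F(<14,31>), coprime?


gcd(14,31)=1 => F=ab-a-b=14*31-14-31=434-45=389


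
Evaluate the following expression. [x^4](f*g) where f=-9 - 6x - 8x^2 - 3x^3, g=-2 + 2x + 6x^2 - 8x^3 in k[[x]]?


[x^4] = sum a_i*b_j, i+j=4
  -6*-8=48
  -8*6=-48
  -3*2=-6
Sum=-6


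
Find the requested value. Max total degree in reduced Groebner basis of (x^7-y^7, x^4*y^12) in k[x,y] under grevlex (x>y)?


LT(f1)=x^7, LT(f2)=x^4y^12, lcm=x^7y^12
S(f1,f2) = y^12*f1 - x^3*f2 = -y^19
Reduced GB = {f1, f2, y^19}; degrees 7, 16, 19
Max = 19


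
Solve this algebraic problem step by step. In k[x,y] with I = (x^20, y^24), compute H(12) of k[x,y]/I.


k[x,y], I = (x^20, y^24), d = 12
Need i < 20 and d-i < 24.
Range: 0 <= i <= 12.
H(12) = 13


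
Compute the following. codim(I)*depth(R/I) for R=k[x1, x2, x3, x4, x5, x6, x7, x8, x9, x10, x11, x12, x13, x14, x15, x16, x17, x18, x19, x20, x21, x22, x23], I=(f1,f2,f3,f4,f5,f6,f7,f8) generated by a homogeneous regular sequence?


codim=8, depth=dim(R/I)=23-8=15
Product=8*15=120


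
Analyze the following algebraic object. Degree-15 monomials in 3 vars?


C(d+n-1,n-1)=C(17,2)=136


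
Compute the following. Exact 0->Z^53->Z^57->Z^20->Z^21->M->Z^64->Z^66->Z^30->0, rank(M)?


Alt sum=0:
(-1)^0*53 + (-1)^1*57 + (-1)^2*20 + (-1)^3*21 + (-1)^4*? + (-1)^5*64 + (-1)^6*66 + (-1)^7*30=0
rank(M)=33


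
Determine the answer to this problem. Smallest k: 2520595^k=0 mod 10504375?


2520595^k mod 10504375:
k=1: 2520595
k=2: 6509650
k=3: 343000
k=4: 1500625
k=5: 0
First zero at k = 5


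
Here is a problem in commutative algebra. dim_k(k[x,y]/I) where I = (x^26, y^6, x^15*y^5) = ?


k[x,y]/I, I = (x^26, y^6, x^15*y^5)
Rect: 26x6=156. Corner: (26-15)x(6-5)=11.
dim = 156-11 = 145


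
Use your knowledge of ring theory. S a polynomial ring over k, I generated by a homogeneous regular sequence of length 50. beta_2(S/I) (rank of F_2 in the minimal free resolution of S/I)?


Regular sequence => Koszul complex is the minimal free resolution.
Syz_1 minimally generated by Koszul relations f_i*e_j - f_j*e_i (i<j): mu(Syz_1) = beta_2 = C(m,2) = m(m-1)/2
m=50
50*49/2 = 1225


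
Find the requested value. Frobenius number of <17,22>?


gcd(17,22)=1 => F=ab-a-b=17*22-17-22=374-39=335


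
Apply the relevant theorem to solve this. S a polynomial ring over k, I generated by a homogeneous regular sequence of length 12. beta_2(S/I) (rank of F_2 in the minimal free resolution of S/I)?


Regular sequence => Koszul complex is the minimal free resolution.
Syz_1 minimally generated by Koszul relations f_i*e_j - f_j*e_i (i<j): mu(Syz_1) = beta_2 = C(m,2) = m(m-1)/2
m=12
12*11/2 = 66


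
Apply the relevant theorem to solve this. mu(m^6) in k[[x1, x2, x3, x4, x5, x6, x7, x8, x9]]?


C(n+d-1,d)=C(14,6)=3003


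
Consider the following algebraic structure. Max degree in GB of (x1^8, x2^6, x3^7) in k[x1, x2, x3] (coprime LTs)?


Pure powers, coprime LTs => already GB.
Degrees: 8, 6, 7
Max=8


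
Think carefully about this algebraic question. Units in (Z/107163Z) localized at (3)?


Local ring = Z/2187Z.
phi(2187) = 3^6*(3-1) = 1458


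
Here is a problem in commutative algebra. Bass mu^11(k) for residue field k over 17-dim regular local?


C(n,i)=C(17,11)=12376


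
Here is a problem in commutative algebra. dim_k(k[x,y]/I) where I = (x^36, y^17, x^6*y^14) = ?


k[x,y]/I, I = (x^36, y^17, x^6*y^14)
Rect: 36x17=612. Corner: (36-6)x(17-14)=90.
dim = 612-90 = 522


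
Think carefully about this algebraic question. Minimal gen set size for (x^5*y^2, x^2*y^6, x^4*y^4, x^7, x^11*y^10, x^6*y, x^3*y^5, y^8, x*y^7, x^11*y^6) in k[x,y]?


Remove redundant (divisible by others).
x^11*y^10 redundant.
x^11*y^6 redundant.
Min: x^7, x^6*y, x^5*y^2, x^4*y^4, x^3*y^5, x^2*y^6, x*y^7, y^8
Count=8


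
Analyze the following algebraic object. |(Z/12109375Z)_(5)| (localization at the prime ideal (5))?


5-primary part: 12109375=5^8*31
Size=5^8=390625


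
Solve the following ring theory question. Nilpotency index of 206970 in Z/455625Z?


206970^k mod 455625:
k=1: 206970
k=2: 85275
k=3: 276750
k=4: 50625
k=5: 303750
k=6: 0
First zero at k = 6


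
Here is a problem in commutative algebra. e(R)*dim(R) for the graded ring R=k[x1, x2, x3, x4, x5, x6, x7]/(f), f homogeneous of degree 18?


e(R)=deg(f)=18, dim(R)=7-1=6
e*dim=18*6=108


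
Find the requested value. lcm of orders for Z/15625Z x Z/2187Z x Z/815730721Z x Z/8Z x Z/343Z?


Exponent = lcm of the cyclic orders; pairwise coprime => product.
5^6*3^7*13^8*2^3*7^3=15625*2187*815730721*8*343=76489132347707625000


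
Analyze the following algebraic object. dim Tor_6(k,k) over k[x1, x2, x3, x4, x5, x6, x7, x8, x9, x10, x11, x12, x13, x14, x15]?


Koszul: C(n,i)=C(15,6)=5005


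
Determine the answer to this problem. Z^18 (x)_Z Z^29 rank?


rank(M(x)N) = rank(M)*rank(N)
18*29 = 522


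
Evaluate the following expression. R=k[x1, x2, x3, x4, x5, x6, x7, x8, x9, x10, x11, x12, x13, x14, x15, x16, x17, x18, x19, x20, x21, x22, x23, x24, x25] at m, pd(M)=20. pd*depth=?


pd+depth=25
depth=25-20=5
pd*depth=20*5=100


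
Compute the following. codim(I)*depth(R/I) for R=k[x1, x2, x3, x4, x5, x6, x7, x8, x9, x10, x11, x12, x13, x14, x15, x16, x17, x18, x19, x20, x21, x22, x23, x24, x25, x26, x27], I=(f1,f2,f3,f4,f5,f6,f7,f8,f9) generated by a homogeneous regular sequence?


codim=9, depth=dim(R/I)=27-9=18
Product=9*18=162


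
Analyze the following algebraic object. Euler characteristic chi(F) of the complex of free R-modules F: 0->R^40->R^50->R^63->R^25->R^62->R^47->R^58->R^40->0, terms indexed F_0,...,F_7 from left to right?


chi = sum (-1)^i * rank:
(-1)^0*40=40
(-1)^1*50=-50
(-1)^2*63=63
(-1)^3*25=-25
(-1)^4*62=62
(-1)^5*47=-47
(-1)^6*58=58
(-1)^7*40=-40
chi=61


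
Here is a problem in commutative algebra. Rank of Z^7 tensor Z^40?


rank(M(x)N) = rank(M)*rank(N)
7*40 = 280


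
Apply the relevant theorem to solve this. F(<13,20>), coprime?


gcd(13,20)=1 => F=ab-a-b=13*20-13-20=260-33=227


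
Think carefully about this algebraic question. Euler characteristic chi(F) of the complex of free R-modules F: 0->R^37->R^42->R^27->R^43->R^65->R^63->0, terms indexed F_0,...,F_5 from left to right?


chi = sum (-1)^i * rank:
(-1)^0*37=37
(-1)^1*42=-42
(-1)^2*27=27
(-1)^3*43=-43
(-1)^4*65=65
(-1)^5*63=-63
chi=-19


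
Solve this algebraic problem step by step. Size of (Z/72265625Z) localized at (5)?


5-primary part: 72265625=5^9*37
Size=5^9=1953125


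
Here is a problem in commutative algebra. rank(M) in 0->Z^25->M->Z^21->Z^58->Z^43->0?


Alt sum=0:
(-1)^0*25 + (-1)^1*? + (-1)^2*21 + (-1)^3*58 + (-1)^4*43=0
rank(M)=31


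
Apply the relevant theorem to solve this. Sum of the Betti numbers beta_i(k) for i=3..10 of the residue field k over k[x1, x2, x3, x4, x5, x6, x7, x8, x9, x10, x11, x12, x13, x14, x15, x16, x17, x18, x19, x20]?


Koszul resolution: beta_i(k)=C(n,i), n=20
C(20,3)=1140, C(20,4)=4845, C(20,5)=15504, C(20,6)=38760, C(20,7)=77520, C(20,8)=125970, C(20,9)=167960, C(20,10)=184756
Sum=616455


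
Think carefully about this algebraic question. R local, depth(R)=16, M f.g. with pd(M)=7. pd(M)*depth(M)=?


pd+depth=16
depth=16-7=9
pd*depth=7*9=63


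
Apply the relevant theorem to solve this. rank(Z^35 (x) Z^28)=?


rank(M(x)N) = rank(M)*rank(N)
35*28 = 980


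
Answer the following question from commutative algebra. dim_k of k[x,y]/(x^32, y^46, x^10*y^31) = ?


k[x,y]/I, I = (x^32, y^46, x^10*y^31)
Rect: 32x46=1472. Corner: (32-10)x(46-31)=330.
dim = 1472-330 = 1142


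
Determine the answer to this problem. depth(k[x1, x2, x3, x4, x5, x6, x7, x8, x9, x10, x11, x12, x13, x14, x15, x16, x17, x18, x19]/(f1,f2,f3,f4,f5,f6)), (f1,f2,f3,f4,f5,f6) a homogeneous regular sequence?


depth(R)=19
depth(R/I)=19-6=13


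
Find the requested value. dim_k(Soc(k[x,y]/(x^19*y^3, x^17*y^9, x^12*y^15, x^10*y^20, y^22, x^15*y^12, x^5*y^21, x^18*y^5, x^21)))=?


Socle = ann(m) = span of standard monomials u with x*u, y*u in I (staircase corners).
Minimal generators: x^21, x^19*y^3, x^18*y^5, x^17*y^9, x^15*y^12, x^12*y^15, x^10*y^20, x^5*y^21, y^22
Corners: x^4y^21, x^9y^20, x^11y^19, x^14y^14, x^16y^11, x^17y^8, x^18y^4, x^20y^2
Socle dim=8


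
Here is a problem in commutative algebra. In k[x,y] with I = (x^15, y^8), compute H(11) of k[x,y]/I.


k[x,y], I = (x^15, y^8), d = 11
Need i < 15 and d-i < 8.
Range: 4 <= i <= 11.
H(11) = 8


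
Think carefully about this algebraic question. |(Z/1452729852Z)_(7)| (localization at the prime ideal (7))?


7-primary part: 1452729852=7^9*36
Size=7^9=40353607


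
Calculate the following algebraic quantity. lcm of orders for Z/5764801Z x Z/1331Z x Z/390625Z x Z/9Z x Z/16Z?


Exponent = lcm of the cyclic orders; pairwise coprime => product.
7^8*11^3*5^8*3^2*2^4=5764801*1331*390625*9*16=431603444868750000


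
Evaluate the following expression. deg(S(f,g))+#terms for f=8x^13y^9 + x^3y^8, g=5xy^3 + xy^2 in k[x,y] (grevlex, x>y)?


LT(f)=8x^13y^9, LT(g)=5xy^3
lcm(LM)=x^13y^9
S(f,g) (scaled by 40 to clear denominators) = 5*f - 8x^12y^6*g = -8x^13y^8 + 5x^3y^8
2 terms, deg 21.
21+2=23


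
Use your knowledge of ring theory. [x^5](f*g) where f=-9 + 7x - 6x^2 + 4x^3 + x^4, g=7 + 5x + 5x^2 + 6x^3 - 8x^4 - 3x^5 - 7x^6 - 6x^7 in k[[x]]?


[x^5] = sum a_i*b_j, i+j=5
  -9*-3=27
  7*-8=-56
  -6*6=-36
  4*5=20
  1*5=5
Sum=-40


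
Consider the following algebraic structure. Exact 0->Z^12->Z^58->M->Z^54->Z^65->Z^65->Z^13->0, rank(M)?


Alt sum=0:
(-1)^0*12 + (-1)^1*58 + (-1)^2*? + (-1)^3*54 + (-1)^4*65 + (-1)^5*65 + (-1)^6*13=0
rank(M)=87


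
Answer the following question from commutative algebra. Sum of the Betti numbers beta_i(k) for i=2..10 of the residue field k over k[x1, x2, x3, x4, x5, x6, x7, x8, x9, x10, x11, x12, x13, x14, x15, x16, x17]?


Koszul resolution: beta_i(k)=C(n,i), n=17
C(17,2)=136, C(17,3)=680, C(17,4)=2380, C(17,5)=6188, C(17,6)=12376, C(17,7)=19448, C(17,8)=24310, C(17,9)=24310, C(17,10)=19448
Sum=109276


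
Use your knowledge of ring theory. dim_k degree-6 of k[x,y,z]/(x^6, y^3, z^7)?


Need i<6, j<3, k<7 with i+j+k=6.
For each i, j ranges over max(0,6-i-6)..min(2,6-i):
  i=0: j in [0,2] -> 3
  i=1: j in [0,2] -> 3
  i=2: j in [0,2] -> 3
  i=3: j in [0,2] -> 3
  i=4: j in [0,2] -> 3
  i=5: j in [0,1] -> 2
H(6) = 3+3+3+3+3+2 = 17


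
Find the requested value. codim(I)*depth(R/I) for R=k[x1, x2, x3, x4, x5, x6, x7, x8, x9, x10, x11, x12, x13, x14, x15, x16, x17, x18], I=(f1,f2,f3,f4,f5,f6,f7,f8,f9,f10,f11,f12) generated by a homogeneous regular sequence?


codim=12, depth=dim(R/I)=18-12=6
Product=12*6=72


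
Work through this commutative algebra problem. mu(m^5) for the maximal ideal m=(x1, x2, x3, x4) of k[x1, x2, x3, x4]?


Graded Nakayama: mu(m^d) = dim_k (m^d/m^(d+1)) = #degree-5 monomials in 4 vars
C(n+d-1,d)=C(8,5)=56


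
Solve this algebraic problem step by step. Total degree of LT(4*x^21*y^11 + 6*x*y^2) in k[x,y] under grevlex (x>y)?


LT: 4*x^21*y^11
deg_x=21, deg_y=11
Total=21+11=32


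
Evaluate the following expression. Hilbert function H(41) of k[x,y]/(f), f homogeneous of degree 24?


H(t)=d for t>=d-1.
d=24, t=41
H(41)=24


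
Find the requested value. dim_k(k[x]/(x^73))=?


Basis: 1,x,...,x^72
dim=73


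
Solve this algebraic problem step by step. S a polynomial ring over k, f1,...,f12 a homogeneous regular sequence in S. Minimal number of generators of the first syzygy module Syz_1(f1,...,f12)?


Regular sequence => Koszul complex is the minimal free resolution.
Syz_1 minimally generated by Koszul relations f_i*e_j - f_j*e_i (i<j): mu(Syz_1) = beta_2 = C(m,2) = m(m-1)/2
m=12
12*11/2 = 66


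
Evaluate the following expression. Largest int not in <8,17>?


gcd(8,17)=1 => F=ab-a-b=8*17-8-17=136-25=111


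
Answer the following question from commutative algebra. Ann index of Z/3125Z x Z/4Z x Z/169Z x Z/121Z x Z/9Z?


Exponent = lcm of the cyclic orders; pairwise coprime => product.
5^5*2^2*13^2*11^2*3^2=3125*4*169*121*9=2300512500


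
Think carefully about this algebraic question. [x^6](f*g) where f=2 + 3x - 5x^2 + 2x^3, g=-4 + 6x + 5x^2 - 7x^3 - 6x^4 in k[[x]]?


[x^6] = sum a_i*b_j, i+j=6
  -5*-6=30
  2*-7=-14
Sum=16


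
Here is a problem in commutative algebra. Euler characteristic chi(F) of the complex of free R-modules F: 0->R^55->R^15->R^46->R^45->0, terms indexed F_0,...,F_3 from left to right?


chi = sum (-1)^i * rank:
(-1)^0*55=55
(-1)^1*15=-15
(-1)^2*46=46
(-1)^3*45=-45
chi=41
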